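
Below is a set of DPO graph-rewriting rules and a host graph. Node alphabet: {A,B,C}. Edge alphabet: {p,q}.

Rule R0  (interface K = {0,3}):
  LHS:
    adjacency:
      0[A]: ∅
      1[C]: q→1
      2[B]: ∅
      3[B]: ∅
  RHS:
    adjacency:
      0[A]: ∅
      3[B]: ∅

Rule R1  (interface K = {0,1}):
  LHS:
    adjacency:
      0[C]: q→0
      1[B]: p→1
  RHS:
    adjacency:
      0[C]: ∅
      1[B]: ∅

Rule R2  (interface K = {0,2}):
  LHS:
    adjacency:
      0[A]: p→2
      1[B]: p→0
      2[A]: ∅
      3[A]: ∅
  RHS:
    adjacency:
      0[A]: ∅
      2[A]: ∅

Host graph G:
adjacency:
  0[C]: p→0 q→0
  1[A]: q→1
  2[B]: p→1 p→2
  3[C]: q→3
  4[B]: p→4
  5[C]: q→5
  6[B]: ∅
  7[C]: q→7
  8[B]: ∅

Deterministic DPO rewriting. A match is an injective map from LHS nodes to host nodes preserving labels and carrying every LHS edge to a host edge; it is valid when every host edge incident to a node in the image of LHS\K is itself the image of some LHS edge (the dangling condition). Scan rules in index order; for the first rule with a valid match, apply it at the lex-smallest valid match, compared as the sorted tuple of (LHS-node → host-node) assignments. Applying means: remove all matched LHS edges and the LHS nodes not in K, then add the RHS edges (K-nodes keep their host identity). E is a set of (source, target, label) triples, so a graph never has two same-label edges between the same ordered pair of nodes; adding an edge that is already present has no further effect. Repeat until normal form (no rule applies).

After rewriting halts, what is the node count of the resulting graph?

Answer: 5

Rewrite trace:
[0] host  ⇒  9 nodes, 9 edges  {0-p->0 0-q->0 1-q->1 2-p->1 2-p->2 3-q->3 4-p->4 5-q->5 7-q->7}
[1] R0 @ {0↦1, 1↦3, 2↦6, 3↦2}  ⇒  7 nodes, 8 edges  {0-p->0 0-q->0 1-q->1 2-p->1 2-p->2 4-p->4 5-q->5 7-q->7}
[2] R0 @ {0↦1, 1↦5, 2↦8, 3↦2}  ⇒  5 nodes, 7 edges  {0-p->0 0-q->0 1-q->1 2-p->1 2-p->2 4-p->4 7-q->7}
[3] R1 @ {0↦0, 1↦2}  ⇒  5 nodes, 5 edges  {0-p->0 1-q->1 2-p->1 4-p->4 7-q->7}
[4] R1 @ {0↦7, 1↦4}  ⇒  5 nodes, 3 edges  {0-p->0 1-q->1 2-p->1}
normal form: no rule applies after step 4
NF nodes: {0:C, 1:A, 2:B, 4:B, 7:C}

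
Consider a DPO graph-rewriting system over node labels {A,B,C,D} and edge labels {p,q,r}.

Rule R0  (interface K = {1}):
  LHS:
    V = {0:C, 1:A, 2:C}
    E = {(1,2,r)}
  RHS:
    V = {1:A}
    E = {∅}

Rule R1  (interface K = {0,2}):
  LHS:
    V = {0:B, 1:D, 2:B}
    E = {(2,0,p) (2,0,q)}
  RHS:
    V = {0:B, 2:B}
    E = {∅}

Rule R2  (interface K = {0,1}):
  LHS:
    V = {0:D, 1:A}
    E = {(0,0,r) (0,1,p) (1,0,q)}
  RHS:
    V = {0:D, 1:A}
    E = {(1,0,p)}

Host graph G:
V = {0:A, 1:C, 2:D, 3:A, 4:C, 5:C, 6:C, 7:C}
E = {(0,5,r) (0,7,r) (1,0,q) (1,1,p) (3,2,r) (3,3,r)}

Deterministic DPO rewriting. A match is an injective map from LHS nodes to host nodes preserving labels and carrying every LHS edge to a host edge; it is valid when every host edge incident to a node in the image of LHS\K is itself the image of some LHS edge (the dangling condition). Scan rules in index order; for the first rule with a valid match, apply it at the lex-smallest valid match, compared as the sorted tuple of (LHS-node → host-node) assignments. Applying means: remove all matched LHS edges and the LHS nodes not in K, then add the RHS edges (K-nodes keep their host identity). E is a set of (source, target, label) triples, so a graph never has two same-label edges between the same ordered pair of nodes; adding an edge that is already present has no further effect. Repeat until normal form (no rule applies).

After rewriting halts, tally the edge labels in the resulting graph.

Answer: p:1 q:1 r:2

Derivation:
start.  V:8 E:6  edges: 0-r->5 0-r->7 1-q->0 1-p->1 3-r->2 3-r->3
1. fire R0 via {0↦4, 1↦0, 2↦5}  →  V:6 E:5  edges: 0-r->7 1-q->0 1-p->1 3-r->2 3-r->3
2. fire R0 via {0↦6, 1↦0, 2↦7}  →  V:4 E:4  edges: 1-q->0 1-p->1 3-r->2 3-r->3
halt: no rule applies after step 2
NF edges: [(1, 0, 'q'), (1, 1, 'p'), (3, 2, 'r'), (3, 3, 'r')]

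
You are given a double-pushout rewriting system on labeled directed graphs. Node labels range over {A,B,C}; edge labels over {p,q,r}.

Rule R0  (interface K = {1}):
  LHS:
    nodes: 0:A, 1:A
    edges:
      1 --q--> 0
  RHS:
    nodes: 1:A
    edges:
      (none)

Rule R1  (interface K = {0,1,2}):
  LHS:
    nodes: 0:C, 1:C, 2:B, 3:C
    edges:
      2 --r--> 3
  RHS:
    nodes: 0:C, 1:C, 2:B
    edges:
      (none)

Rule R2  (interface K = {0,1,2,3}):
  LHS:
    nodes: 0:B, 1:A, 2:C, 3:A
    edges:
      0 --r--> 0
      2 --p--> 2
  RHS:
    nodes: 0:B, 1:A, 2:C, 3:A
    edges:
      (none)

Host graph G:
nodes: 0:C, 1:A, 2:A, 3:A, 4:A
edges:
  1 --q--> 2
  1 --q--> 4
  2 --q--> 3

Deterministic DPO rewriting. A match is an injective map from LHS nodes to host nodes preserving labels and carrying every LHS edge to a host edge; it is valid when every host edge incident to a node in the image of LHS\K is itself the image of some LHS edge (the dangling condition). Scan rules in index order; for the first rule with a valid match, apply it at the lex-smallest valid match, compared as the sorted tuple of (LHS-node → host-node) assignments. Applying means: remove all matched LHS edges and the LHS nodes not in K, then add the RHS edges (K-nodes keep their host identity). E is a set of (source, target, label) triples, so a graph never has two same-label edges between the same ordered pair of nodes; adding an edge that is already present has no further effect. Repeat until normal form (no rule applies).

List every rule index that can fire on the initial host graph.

Answer: [R0]

Derivation:
R0: 2 valid matches — {0↦3, 1↦2}, {0↦4, 1↦1}
R1: no valid match — LHS pattern not found
R2: no valid match — LHS pattern not found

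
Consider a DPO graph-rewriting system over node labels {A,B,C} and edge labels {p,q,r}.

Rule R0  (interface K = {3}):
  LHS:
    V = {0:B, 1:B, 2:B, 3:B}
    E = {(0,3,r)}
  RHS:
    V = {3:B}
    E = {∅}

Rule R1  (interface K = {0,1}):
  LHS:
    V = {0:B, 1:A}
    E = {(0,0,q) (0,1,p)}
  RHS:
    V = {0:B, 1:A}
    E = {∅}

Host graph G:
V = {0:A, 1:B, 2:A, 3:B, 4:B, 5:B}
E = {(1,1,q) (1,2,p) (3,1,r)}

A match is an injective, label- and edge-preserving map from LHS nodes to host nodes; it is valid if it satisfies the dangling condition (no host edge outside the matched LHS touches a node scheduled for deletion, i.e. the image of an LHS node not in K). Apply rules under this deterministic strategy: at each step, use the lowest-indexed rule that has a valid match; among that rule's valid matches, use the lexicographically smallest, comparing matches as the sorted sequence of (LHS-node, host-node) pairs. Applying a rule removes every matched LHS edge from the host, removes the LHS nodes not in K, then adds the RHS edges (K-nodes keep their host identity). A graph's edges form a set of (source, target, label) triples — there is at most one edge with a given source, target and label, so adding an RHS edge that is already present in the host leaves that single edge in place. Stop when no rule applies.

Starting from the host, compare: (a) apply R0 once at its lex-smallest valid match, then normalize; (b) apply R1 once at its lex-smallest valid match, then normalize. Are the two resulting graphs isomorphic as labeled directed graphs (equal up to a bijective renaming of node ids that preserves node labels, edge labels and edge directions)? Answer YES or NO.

Answer: YES

Derivation:
branch R0-first: apply at {0↦3, 1↦4, 2↦5, 3↦1} → |E|=2, then 1 more step(s) → NF |V|=3 |E|=0 V={0:A, 1:B, 2:A} E=∅
branch R1-first: apply at {0↦1, 1↦2} → |E|=1, then 1 more step(s) → NF |V|=3 |E|=0 V={0:A, 1:B, 2:A} E=∅
graphs isomorphic (equal up to label-preserving node renaming)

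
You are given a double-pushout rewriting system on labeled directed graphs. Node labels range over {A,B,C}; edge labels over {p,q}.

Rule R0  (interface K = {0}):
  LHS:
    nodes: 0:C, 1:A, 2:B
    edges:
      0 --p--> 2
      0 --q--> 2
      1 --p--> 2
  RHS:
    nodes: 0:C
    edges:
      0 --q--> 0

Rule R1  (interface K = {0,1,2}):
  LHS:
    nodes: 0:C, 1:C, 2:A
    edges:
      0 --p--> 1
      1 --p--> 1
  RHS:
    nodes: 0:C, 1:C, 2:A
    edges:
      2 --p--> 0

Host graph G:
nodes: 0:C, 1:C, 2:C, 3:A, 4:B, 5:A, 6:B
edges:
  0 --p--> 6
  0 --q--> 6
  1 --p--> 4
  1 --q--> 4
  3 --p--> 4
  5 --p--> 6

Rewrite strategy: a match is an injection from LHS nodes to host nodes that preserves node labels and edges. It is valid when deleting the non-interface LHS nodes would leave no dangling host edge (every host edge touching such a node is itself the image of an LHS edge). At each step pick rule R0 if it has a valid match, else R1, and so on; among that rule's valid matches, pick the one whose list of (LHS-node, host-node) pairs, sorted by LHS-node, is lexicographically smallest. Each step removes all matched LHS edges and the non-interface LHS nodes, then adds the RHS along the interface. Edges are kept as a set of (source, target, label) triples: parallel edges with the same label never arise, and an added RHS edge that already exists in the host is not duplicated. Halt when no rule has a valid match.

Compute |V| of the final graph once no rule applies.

[0] host  ⇒  7 nodes, 6 edges  {0-p->6 0-q->6 1-p->4 1-q->4 3-p->4 5-p->6}
[1] R0 @ {0↦0, 1↦5, 2↦6}  ⇒  5 nodes, 4 edges  {0-q->0 1-p->4 1-q->4 3-p->4}
[2] R0 @ {0↦1, 1↦3, 2↦4}  ⇒  3 nodes, 2 edges  {0-q->0 1-q->1}
normal form: no rule applies after step 2
NF nodes: {0:C, 1:C, 2:C}

Answer: 3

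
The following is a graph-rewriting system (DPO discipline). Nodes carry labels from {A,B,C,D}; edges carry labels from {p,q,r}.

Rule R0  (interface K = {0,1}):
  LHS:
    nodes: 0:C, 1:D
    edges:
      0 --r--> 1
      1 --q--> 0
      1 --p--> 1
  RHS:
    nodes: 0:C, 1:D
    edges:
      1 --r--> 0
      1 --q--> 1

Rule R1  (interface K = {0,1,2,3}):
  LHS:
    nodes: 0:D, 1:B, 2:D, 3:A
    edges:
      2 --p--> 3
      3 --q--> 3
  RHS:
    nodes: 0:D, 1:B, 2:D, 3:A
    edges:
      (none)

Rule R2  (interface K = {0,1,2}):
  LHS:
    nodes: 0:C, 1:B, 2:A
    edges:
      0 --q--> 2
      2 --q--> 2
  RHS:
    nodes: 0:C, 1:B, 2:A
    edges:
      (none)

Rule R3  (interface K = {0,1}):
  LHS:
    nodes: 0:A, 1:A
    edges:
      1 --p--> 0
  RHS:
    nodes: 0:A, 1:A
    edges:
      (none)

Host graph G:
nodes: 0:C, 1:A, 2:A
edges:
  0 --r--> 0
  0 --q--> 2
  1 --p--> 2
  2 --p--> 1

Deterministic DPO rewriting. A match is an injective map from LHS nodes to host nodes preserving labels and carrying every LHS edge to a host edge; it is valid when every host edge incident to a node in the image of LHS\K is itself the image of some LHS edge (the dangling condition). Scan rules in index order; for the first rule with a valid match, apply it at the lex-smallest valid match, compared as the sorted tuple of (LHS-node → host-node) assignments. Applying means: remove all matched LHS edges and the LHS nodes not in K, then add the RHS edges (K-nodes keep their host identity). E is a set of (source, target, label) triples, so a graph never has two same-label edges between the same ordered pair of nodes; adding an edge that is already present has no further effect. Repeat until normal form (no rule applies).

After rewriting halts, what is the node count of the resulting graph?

start.  V:3 E:4  edges: 0-r->0 0-q->2 1-p->2 2-p->1
1. fire R3 via {0↦1, 1↦2}  →  V:3 E:3  edges: 0-r->0 0-q->2 1-p->2
2. fire R3 via {0↦2, 1↦1}  →  V:3 E:2  edges: 0-r->0 0-q->2
final graph: no rule applies after step 2
NF nodes: {0:C, 1:A, 2:A}

Answer: 3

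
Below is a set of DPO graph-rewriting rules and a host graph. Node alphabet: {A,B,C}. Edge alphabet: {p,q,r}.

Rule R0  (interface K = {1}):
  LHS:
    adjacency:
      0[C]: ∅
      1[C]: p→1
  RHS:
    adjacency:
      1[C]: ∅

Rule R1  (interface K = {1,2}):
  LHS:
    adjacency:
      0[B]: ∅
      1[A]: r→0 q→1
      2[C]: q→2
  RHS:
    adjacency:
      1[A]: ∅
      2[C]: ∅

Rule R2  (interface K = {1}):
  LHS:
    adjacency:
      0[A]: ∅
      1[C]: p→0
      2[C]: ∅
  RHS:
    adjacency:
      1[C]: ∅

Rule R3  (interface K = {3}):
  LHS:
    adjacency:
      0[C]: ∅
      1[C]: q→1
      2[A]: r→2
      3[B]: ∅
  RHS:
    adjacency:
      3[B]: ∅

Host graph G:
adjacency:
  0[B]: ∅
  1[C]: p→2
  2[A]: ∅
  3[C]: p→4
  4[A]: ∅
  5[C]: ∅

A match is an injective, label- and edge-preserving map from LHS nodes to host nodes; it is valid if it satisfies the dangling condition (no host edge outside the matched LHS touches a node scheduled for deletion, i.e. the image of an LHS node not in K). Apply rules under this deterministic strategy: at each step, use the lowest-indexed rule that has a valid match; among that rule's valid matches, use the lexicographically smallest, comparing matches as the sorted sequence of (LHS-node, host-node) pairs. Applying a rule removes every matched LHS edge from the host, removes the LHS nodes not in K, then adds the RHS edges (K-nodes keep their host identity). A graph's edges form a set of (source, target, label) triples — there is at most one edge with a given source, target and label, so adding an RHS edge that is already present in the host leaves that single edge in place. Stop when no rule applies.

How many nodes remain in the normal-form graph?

start.  V:6 E:2  edges: 1-p->2 3-p->4
1. fire R2 via {0↦2, 1↦1, 2↦5}  →  V:4 E:1  edges: 3-p->4
2. fire R2 via {0↦4, 1↦3, 2↦1}  →  V:2 E:0  edges: ∅
final graph: no rule applies after step 2
NF nodes: {0:B, 3:C}

Answer: 2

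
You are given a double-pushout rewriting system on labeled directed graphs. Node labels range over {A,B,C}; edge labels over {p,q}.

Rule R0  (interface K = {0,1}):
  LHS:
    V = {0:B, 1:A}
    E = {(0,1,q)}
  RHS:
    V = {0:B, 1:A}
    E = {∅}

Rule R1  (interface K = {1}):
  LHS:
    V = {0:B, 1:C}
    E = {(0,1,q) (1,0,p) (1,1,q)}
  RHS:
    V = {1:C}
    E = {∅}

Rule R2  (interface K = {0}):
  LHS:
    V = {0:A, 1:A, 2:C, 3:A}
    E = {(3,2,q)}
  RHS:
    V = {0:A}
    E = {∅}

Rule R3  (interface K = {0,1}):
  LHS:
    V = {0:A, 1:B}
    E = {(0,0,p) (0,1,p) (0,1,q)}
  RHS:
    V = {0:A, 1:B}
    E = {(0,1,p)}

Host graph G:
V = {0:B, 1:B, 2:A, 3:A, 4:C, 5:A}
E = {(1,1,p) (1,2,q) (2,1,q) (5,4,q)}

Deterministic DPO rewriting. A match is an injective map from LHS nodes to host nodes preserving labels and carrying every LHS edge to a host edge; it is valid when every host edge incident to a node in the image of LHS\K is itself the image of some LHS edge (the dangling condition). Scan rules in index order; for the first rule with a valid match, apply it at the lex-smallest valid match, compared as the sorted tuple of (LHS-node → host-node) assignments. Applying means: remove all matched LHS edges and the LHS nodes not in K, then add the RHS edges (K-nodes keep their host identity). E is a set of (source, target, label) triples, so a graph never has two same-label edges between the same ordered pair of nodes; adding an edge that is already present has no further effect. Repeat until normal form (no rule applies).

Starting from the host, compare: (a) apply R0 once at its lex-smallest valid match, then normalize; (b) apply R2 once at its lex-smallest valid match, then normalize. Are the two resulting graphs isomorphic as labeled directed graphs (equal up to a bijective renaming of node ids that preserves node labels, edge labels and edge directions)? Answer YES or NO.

Answer: YES

Steps:
branch R0-first: apply at {0↦1, 1↦2} → |E|=3, then 1 more step(s) → NF |V|=3 |E|=2 V={0:B, 1:B, 2:A} E=1-p->1 2-q->1
branch R2-first: apply at {0↦2, 1↦3, 2↦4, 3↦5} → |E|=3, then 1 more step(s) → NF |V|=3 |E|=2 V={0:B, 1:B, 2:A} E=1-p->1 2-q->1
graphs isomorphic (equal up to label-preserving node renaming)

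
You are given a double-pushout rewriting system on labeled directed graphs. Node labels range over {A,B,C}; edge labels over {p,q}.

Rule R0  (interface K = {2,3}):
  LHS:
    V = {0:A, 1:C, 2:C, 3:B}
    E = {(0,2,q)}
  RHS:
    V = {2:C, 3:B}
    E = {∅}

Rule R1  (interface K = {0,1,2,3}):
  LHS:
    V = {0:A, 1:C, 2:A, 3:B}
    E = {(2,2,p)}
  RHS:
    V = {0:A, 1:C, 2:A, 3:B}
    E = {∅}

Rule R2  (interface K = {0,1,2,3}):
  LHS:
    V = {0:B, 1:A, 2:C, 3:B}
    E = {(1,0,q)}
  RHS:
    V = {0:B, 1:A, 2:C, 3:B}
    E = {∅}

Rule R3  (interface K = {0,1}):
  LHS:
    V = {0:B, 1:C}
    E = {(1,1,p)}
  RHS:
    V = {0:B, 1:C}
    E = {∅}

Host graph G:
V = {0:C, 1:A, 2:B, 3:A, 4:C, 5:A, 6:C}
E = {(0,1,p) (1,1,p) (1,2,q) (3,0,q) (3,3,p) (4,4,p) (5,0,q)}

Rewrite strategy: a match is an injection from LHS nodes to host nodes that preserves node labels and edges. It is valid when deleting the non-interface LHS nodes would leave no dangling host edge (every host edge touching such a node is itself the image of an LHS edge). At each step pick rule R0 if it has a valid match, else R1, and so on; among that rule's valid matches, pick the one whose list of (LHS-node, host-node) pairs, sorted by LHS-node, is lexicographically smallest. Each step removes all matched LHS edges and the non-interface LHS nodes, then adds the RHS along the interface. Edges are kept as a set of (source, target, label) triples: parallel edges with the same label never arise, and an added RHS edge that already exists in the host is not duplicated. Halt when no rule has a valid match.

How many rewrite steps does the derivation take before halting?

initial: |V|=7 |E|=7  E = 0-p->1 1-p->1 1-q->2 3-q->0 3-p->3 4-p->4 5-q->0
step 1: apply R0 at {0↦5, 1↦6, 2↦0, 3↦2}  → |V|=5 |E|=6  E = 0-p->1 1-p->1 1-q->2 3-q->0 3-p->3 4-p->4
step 2: apply R1 at {0↦1, 1↦0, 2↦3, 3↦2}  → |V|=5 |E|=5  E = 0-p->1 1-p->1 1-q->2 3-q->0 4-p->4
step 3: apply R1 at {0↦3, 1↦0, 2↦1, 3↦2}  → |V|=5 |E|=4  E = 0-p->1 1-q->2 3-q->0 4-p->4
step 4: apply R3 at {0↦2, 1↦4}  → |V|=5 |E|=3  E = 0-p->1 1-q->2 3-q->0
step 5: apply R0 at {0↦3, 1↦4, 2↦0, 3↦2}  → |V|=3 |E|=2  E = 0-p->1 1-q->2
normal form: no rule applies after step 5

Answer: 5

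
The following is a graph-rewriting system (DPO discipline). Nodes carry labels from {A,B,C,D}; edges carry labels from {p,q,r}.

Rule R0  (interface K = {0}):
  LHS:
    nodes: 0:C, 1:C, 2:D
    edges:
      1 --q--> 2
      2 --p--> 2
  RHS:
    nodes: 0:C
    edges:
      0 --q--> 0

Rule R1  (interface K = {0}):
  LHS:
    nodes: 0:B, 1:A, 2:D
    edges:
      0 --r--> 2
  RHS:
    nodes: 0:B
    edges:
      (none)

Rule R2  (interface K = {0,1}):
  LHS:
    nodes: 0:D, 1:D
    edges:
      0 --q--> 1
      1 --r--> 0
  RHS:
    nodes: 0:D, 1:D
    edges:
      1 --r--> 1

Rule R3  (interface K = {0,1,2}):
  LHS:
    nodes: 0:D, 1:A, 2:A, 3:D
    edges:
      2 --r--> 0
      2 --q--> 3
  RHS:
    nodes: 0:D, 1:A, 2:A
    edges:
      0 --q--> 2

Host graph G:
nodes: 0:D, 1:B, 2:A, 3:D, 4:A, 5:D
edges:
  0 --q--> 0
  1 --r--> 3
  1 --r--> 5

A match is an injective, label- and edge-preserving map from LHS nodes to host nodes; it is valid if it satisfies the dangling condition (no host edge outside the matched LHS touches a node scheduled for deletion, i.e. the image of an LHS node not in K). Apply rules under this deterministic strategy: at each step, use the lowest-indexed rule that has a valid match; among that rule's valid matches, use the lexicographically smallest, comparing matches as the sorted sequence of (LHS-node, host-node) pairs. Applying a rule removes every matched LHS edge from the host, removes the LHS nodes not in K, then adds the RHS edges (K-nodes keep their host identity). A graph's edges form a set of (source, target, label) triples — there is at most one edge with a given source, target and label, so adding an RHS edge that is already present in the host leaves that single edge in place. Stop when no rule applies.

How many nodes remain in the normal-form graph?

[0] host  ⇒  6 nodes, 3 edges  {0-q->0 1-r->3 1-r->5}
[1] R1 @ {0↦1, 1↦2, 2↦3}  ⇒  4 nodes, 2 edges  {0-q->0 1-r->5}
[2] R1 @ {0↦1, 1↦4, 2↦5}  ⇒  2 nodes, 1 edges  {0-q->0}
final graph: no rule applies after step 2
NF nodes: {0:D, 1:B}

Answer: 2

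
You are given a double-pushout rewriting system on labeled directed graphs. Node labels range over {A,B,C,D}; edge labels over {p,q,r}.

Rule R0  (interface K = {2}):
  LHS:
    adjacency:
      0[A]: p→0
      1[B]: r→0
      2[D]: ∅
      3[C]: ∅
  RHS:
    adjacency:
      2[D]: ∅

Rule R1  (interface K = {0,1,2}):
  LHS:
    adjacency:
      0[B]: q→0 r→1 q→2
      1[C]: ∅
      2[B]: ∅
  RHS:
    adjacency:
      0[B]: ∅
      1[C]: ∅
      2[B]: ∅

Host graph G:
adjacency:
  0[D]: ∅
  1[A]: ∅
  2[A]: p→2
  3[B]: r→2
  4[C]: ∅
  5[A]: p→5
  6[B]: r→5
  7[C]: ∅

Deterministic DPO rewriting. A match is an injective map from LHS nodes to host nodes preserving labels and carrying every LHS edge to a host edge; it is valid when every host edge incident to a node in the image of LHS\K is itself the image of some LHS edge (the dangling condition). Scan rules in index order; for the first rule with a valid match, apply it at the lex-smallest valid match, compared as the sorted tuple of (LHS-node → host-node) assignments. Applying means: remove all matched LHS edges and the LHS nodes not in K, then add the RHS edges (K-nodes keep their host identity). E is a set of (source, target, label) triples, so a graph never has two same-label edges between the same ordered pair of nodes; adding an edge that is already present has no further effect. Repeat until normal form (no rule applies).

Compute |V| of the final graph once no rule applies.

Answer: 2

Derivation:
[0] host  ⇒  8 nodes, 4 edges  {2-p->2 3-r->2 5-p->5 6-r->5}
[1] R0 @ {0↦2, 1↦3, 2↦0, 3↦4}  ⇒  5 nodes, 2 edges  {5-p->5 6-r->5}
[2] R0 @ {0↦5, 1↦6, 2↦0, 3↦7}  ⇒  2 nodes, 0 edges  {∅}
normal form: no rule applies after step 2
NF nodes: {0:D, 1:A}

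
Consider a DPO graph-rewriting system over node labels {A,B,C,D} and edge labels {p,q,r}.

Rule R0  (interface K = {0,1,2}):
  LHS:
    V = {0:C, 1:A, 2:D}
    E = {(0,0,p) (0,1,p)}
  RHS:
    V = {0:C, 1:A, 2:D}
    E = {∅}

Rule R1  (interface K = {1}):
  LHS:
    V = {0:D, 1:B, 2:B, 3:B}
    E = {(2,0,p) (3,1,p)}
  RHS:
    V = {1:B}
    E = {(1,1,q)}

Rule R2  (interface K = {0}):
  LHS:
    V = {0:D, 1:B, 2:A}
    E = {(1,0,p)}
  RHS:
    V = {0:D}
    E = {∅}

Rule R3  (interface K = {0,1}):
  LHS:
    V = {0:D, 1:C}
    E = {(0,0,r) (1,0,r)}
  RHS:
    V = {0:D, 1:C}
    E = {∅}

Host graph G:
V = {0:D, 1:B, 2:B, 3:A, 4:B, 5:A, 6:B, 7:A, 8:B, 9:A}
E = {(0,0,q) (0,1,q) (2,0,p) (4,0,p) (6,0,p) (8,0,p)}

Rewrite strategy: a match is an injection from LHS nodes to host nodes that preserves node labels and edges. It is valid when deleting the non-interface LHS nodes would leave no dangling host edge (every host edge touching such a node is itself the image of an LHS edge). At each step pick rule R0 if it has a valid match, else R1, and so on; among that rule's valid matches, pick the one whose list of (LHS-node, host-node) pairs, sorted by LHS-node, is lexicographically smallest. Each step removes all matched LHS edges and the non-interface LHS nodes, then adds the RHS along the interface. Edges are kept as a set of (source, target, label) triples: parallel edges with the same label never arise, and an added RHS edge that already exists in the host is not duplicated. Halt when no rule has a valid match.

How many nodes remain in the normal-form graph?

Answer: 2

Derivation:
initial: |V|=10 |E|=6  E = 0-q->0 0-q->1 2-p->0 4-p->0 6-p->0 8-p->0
step 1: apply R2 at {0↦0, 1↦2, 2↦3}  → |V|=8 |E|=5  E = 0-q->0 0-q->1 4-p->0 6-p->0 8-p->0
step 2: apply R2 at {0↦0, 1↦4, 2↦5}  → |V|=6 |E|=4  E = 0-q->0 0-q->1 6-p->0 8-p->0
step 3: apply R2 at {0↦0, 1↦6, 2↦7}  → |V|=4 |E|=3  E = 0-q->0 0-q->1 8-p->0
step 4: apply R2 at {0↦0, 1↦8, 2↦9}  → |V|=2 |E|=2  E = 0-q->0 0-q->1
final graph: no rule applies after step 4
NF nodes: {0:D, 1:B}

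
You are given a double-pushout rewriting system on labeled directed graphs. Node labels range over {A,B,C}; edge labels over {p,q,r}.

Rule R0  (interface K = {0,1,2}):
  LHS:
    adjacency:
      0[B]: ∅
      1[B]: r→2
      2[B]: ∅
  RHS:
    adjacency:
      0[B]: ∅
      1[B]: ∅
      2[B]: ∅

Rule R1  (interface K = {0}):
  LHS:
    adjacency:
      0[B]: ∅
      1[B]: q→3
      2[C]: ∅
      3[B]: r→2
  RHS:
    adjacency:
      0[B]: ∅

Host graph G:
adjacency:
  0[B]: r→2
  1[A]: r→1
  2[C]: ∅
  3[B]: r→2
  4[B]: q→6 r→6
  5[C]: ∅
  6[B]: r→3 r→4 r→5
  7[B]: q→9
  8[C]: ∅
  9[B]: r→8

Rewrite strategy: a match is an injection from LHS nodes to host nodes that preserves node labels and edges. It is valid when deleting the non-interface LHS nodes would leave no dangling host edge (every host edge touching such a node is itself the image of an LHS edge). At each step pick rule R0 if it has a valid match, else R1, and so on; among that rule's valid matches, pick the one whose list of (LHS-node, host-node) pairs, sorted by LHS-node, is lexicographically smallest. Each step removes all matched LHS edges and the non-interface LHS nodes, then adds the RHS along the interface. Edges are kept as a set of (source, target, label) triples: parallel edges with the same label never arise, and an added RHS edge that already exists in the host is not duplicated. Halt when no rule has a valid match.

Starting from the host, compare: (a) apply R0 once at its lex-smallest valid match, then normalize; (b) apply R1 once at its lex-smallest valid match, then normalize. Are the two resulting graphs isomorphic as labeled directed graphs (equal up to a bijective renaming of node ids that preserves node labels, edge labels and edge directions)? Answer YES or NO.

branch R0-first: apply at {0↦0, 1↦4, 2↦6} → |E|=9, then 4 more step(s) → NF |V|=4 |E|=3 V={0:B, 1:A, 2:C, 3:B} E=0-r->2 1-r->1 3-r->2
branch R1-first: apply at {0↦0, 1↦7, 2↦8, 3↦9} → |E|=8, then 4 more step(s) → NF |V|=4 |E|=3 V={0:B, 1:A, 2:C, 3:B} E=0-r->2 1-r->1 3-r->2
graphs isomorphic (equal up to label-preserving node renaming)

Answer: YES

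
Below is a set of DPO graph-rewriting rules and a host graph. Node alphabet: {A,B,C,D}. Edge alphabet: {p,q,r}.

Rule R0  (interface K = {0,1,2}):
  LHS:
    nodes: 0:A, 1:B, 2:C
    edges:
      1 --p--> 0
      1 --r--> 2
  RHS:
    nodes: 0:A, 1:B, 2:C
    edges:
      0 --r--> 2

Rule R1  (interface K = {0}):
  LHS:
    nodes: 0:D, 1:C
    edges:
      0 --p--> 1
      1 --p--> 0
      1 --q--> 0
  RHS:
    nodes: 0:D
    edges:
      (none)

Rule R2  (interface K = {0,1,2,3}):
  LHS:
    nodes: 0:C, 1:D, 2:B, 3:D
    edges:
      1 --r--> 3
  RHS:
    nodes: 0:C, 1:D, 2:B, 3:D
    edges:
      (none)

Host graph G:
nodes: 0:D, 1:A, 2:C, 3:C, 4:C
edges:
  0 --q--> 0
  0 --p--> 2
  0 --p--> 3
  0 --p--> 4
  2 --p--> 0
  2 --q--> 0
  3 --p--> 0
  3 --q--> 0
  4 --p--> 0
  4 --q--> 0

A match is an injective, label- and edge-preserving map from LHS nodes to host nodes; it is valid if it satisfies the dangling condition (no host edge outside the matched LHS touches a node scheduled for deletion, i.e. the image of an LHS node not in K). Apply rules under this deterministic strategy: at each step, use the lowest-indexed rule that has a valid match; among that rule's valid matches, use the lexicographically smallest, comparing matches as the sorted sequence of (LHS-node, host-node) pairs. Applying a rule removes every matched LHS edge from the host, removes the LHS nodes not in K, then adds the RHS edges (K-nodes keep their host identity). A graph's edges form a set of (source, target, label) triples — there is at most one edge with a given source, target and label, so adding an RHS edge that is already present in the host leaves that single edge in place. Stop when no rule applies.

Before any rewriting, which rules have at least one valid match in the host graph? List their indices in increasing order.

Answer: [R1]

Derivation:
R0: no valid match — LHS pattern not found
R1: 3 valid matches — {0↦0, 1↦2}, {0↦0, 1↦3}, {0↦0, 1↦4}
R2: no valid match — LHS pattern not found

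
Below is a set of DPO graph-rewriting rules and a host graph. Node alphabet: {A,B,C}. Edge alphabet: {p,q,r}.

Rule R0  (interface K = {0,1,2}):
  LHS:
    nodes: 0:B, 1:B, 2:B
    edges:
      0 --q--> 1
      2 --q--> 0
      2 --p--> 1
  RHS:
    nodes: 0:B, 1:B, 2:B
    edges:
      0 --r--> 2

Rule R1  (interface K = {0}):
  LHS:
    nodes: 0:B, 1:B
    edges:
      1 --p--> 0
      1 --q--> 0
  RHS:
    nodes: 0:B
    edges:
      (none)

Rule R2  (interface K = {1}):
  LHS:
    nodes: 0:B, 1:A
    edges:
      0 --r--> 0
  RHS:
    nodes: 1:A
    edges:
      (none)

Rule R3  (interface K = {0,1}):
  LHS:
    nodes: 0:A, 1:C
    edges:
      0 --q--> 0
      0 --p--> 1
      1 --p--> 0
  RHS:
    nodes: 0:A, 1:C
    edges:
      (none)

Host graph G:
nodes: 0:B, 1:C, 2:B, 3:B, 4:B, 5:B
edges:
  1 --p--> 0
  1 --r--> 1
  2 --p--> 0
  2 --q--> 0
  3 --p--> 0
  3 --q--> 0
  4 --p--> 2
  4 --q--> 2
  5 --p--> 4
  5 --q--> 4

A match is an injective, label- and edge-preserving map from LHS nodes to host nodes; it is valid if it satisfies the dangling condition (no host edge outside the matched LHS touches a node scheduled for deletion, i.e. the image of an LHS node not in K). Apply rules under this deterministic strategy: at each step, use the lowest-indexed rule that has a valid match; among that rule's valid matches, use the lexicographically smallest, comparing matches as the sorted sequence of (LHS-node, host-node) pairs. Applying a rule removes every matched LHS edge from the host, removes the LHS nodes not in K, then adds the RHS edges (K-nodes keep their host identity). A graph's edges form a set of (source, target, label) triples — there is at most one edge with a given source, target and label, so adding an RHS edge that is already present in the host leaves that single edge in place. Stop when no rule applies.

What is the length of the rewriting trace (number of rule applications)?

initial: |V|=6 |E|=10  E = 1-p->0 1-r->1 2-p->0 2-q->0 3-p->0 3-q->0 4-p->2 4-q->2 5-p->4 5-q->4
step 1: apply R1 at {0↦0, 1↦3}  → |V|=5 |E|=8  E = 1-p->0 1-r->1 2-p->0 2-q->0 4-p->2 4-q->2 5-p->4 5-q->4
step 2: apply R1 at {0↦4, 1↦5}  → |V|=4 |E|=6  E = 1-p->0 1-r->1 2-p->0 2-q->0 4-p->2 4-q->2
step 3: apply R1 at {0↦2, 1↦4}  → |V|=3 |E|=4  E = 1-p->0 1-r->1 2-p->0 2-q->0
step 4: apply R1 at {0↦0, 1↦2}  → |V|=2 |E|=2  E = 1-p->0 1-r->1
final graph: no rule applies after step 4

Answer: 4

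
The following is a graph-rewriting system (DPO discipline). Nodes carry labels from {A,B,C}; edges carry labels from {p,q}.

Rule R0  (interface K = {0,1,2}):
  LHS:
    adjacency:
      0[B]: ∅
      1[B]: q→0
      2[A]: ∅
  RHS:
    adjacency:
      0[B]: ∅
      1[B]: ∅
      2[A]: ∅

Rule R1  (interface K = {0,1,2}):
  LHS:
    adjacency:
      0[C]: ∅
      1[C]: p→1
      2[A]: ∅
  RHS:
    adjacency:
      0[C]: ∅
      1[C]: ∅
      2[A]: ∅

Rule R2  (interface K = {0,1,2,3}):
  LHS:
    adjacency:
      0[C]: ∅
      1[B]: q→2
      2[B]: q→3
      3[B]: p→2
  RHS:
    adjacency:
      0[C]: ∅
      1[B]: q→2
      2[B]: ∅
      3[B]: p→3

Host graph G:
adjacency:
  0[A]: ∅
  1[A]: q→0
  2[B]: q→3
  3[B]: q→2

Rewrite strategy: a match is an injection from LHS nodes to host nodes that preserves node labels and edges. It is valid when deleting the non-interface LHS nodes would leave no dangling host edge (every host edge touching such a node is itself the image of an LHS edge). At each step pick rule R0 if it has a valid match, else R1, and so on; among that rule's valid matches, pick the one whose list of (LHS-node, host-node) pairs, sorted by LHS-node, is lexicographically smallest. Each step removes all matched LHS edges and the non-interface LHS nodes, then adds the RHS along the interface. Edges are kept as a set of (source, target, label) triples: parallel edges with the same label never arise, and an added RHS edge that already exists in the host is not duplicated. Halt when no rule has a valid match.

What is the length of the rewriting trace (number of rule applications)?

initial: |V|=4 |E|=3  E = 1-q->0 2-q->3 3-q->2
step 1: apply R0 at {0↦2, 1↦3, 2↦0}  → |V|=4 |E|=2  E = 1-q->0 2-q->3
step 2: apply R0 at {0↦3, 1↦2, 2↦0}  → |V|=4 |E|=1  E = 1-q->0
halt: no rule applies after step 2

Answer: 2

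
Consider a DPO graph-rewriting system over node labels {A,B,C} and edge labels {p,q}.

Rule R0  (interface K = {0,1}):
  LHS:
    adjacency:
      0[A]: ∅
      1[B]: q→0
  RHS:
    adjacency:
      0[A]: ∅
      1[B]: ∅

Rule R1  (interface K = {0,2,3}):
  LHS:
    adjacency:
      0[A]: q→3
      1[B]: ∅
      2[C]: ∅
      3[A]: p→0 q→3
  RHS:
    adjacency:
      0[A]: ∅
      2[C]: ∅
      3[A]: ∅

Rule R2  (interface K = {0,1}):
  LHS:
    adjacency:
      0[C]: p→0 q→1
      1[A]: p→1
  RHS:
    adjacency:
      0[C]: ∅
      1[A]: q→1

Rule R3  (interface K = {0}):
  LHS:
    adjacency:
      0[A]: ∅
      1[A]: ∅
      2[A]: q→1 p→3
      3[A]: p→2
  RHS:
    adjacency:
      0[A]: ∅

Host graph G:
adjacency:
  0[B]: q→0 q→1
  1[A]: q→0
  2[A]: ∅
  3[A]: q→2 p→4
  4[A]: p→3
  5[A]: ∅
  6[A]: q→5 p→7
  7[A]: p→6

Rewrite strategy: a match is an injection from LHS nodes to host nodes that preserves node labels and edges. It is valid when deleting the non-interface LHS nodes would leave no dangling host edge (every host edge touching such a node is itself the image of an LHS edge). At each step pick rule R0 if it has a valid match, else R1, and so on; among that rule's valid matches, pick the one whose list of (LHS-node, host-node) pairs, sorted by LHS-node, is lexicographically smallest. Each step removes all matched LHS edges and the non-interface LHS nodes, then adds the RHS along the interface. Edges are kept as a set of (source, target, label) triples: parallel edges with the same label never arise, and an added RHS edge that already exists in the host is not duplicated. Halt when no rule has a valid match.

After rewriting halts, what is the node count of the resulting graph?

Answer: 2

Steps:
start.  V:8 E:9  edges: 0-q->0 0-q->1 1-q->0 3-q->2 3-p->4 4-p->3 6-q->5 6-p->7 7-p->6
1. fire R0 via {0↦1, 1↦0}  →  V:8 E:8  edges: 0-q->0 1-q->0 3-q->2 3-p->4 4-p->3 6-q->5 6-p->7 7-p->6
2. fire R3 via {0↦1, 1↦2, 2↦3, 3↦4}  →  V:5 E:5  edges: 0-q->0 1-q->0 6-q->5 6-p->7 7-p->6
3. fire R3 via {0↦1, 1↦5, 2↦6, 3↦7}  →  V:2 E:2  edges: 0-q->0 1-q->0
final graph: no rule applies after step 3
NF nodes: {0:B, 1:A}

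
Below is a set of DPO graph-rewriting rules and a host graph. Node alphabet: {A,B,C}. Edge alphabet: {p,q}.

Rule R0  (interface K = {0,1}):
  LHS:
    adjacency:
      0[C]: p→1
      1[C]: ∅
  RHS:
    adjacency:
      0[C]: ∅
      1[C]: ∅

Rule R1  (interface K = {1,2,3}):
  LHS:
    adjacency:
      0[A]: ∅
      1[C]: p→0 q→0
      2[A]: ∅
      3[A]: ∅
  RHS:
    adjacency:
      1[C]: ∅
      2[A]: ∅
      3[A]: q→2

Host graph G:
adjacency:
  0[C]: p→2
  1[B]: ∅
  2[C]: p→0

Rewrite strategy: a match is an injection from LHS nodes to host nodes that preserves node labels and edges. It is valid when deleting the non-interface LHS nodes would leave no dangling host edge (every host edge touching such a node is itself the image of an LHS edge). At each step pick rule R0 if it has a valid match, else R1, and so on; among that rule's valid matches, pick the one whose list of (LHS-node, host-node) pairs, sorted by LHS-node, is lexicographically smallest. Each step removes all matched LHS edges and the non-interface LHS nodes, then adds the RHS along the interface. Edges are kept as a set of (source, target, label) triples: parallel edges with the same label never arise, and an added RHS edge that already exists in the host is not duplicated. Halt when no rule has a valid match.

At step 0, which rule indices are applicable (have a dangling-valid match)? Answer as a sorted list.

R0: 2 valid matches — {0↦0, 1↦2}, {0↦2, 1↦0}
R1: no valid match — LHS pattern not found

Answer: [R0]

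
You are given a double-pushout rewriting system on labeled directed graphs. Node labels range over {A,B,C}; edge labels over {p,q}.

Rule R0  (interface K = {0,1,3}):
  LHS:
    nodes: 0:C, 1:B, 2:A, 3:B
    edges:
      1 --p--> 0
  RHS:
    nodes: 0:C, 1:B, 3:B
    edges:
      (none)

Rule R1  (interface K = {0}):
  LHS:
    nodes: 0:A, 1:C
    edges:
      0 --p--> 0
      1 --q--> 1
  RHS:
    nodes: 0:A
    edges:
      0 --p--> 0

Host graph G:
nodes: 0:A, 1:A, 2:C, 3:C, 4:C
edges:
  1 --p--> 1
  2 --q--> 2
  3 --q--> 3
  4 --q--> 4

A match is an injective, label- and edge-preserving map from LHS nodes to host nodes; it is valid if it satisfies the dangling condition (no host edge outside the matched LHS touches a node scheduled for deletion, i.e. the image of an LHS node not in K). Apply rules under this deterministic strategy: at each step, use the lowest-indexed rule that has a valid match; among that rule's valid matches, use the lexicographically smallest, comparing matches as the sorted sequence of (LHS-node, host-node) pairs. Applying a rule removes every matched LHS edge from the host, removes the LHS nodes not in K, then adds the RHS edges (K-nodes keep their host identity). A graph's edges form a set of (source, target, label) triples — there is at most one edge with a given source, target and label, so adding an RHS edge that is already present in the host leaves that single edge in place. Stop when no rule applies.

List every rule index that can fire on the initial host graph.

Answer: [R1]

Derivation:
R0: no valid match — LHS pattern not found
R1: 3 valid matches — {0↦1, 1↦2}, {0↦1, 1↦3}, {0↦1, 1↦4}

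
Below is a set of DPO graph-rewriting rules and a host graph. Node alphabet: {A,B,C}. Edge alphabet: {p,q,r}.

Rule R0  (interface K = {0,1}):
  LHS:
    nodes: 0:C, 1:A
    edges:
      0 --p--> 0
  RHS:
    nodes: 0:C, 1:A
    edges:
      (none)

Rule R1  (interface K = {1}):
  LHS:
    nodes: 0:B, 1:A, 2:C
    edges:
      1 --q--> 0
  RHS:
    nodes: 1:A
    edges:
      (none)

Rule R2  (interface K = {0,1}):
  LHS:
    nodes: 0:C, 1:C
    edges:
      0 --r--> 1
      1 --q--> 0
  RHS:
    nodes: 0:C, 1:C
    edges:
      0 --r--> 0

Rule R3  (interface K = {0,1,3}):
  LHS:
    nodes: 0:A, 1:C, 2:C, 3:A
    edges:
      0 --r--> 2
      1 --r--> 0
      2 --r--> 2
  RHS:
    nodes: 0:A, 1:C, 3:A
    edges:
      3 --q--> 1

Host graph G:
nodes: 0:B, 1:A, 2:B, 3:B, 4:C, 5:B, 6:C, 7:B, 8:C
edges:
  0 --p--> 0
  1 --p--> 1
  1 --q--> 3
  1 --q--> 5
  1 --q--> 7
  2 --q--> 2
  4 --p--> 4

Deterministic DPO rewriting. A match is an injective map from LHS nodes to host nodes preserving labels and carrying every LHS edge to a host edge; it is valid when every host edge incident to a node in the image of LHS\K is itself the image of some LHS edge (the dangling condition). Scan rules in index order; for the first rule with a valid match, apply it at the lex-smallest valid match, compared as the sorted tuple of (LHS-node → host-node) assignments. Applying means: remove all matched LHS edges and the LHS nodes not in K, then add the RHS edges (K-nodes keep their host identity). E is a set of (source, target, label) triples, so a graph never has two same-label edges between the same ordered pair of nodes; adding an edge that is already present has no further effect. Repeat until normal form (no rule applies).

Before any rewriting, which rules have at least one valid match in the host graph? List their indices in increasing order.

Answer: [R0,R1]

Derivation:
R0: 1 valid match — {0↦4, 1↦1}
R1: 6 valid matches — {0↦3, 1↦1, 2↦6}, {0↦3, 1↦1, 2↦8}, {0↦5, 1↦1, 2↦6} (+3 more)
R2: no valid match — LHS pattern not found
R3: no valid match — LHS pattern not found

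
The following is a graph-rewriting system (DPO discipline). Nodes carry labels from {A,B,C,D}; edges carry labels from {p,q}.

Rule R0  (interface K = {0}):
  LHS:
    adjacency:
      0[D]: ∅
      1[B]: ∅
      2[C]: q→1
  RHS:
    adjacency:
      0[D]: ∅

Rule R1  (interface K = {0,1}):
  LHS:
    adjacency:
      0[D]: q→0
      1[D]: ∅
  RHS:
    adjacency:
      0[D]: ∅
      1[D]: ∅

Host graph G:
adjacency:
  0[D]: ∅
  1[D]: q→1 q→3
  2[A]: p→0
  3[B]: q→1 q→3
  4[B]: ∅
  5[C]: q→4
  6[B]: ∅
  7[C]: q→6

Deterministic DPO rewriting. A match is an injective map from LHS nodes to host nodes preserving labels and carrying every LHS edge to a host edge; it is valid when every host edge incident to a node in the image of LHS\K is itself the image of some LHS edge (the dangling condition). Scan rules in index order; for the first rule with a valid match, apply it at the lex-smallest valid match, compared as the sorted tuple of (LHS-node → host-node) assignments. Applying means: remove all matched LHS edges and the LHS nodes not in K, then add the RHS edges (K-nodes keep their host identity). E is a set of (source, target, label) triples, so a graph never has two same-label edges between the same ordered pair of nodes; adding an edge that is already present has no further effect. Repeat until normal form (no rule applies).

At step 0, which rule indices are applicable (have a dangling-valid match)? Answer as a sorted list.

Answer: [R0,R1]

Rewrite trace:
R0: 4 valid matches — {0↦0, 1↦4, 2↦5}, {0↦0, 1↦6, 2↦7}, {0↦1, 1↦4, 2↦5} (+1 more)
R1: 1 valid match — {0↦1, 1↦0}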